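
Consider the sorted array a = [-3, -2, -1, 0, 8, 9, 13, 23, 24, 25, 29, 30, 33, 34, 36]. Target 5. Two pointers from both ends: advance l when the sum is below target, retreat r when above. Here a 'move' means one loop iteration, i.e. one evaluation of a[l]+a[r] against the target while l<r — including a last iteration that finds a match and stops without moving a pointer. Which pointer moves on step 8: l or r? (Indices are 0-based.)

l=0 r=14: -3+36=33 >5, r--
l=0 r=13: -3+34=31 >5, r--
l=0 r=12: -3+33=30 >5, r--
l=0 r=11: -3+30=27 >5, r--
l=0 r=10: -3+29=26 >5, r--
l=0 r=9: -3+25=22 >5, r--
l=0 r=8: -3+24=21 >5, r--
l=0 r=7: -3+23=20 >5, r--

r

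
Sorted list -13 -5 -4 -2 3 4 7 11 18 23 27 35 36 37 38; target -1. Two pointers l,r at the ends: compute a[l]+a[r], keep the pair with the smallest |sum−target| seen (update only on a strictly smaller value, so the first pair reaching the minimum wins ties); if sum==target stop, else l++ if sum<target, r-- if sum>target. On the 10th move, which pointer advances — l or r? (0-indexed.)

r

l=0 r=14: -13+38=25 d=26 *, r--
l=0 r=13: -13+37=24 d=25 *, r--
l=0 r=12: -13+36=23 d=24 *, r--
l=0 r=11: -13+35=22 d=23 *, r--
l=0 r=10: -13+27=14 d=15 *, r--
l=0 r=9: -13+23=10 d=11 *, r--
l=0 r=8: -13+18=5 d=6 *, r--
l=0 r=7: -13+11=-2 d=1 *, l++
l=1 r=7: -5+11=6 d=7, r--
l=1 r=6: -5+7=2 d=3, r--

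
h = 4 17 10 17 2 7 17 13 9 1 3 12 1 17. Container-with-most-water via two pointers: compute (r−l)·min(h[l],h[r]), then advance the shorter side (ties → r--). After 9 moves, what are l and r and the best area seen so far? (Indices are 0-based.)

l=1, r=5, best area=204

l=0 r=13: min(4,17)*13=52 best=52 *, l++
l=1 r=13: min(17,17)*12=204 best=204 *, r--
l=1 r=12: min(17,1)*11=11 best=204, r--
l=1 r=11: min(17,12)*10=120 best=204, r--
l=1 r=10: min(17,3)*9=27 best=204, r--
l=1 r=9: min(17,1)*8=8 best=204, r--
l=1 r=8: min(17,9)*7=63 best=204, r--
l=1 r=7: min(17,13)*6=78 best=204, r--
l=1 r=6: min(17,17)*5=85 best=204, r--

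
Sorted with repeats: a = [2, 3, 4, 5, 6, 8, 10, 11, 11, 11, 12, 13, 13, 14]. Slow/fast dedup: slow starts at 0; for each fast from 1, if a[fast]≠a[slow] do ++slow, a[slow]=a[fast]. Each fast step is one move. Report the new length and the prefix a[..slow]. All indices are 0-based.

slow=0 fast=1: a[fast]=3≠a[slow]=2 write a[1]=3, slow++,fast++
slow=1 fast=2: a[fast]=4≠a[slow]=3 write a[2]=4, slow++,fast++
slow=2 fast=3: a[fast]=5≠a[slow]=4 write a[3]=5, slow++,fast++
slow=3 fast=4: a[fast]=6≠a[slow]=5 write a[4]=6, slow++,fast++
slow=4 fast=5: a[fast]=8≠a[slow]=6 write a[5]=8, slow++,fast++
slow=5 fast=6: a[fast]=10≠a[slow]=8 write a[6]=10, slow++,fast++
slow=6 fast=7: a[fast]=11≠a[slow]=10 write a[7]=11, slow++,fast++
slow=7 fast=8: a[fast]=11=a[slow] dup, fast++
slow=7 fast=9: a[fast]=11=a[slow] dup, fast++
slow=7 fast=10: a[fast]=12≠a[slow]=11 write a[8]=12, slow++,fast++
slow=8 fast=11: a[fast]=13≠a[slow]=12 write a[9]=13, slow++,fast++
slow=9 fast=12: a[fast]=13=a[slow] dup, fast++
slow=9 fast=13: a[fast]=14≠a[slow]=13 write a[10]=14, slow++,fast++

length 11; prefix = [2, 3, 4, 5, 6, 8, 10, 11, 12, 13, 14]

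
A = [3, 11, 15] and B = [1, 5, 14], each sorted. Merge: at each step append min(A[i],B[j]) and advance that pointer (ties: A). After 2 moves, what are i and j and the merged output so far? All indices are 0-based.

i=0 j=0: A[i]=3>B[j]=1 take 1, j++
i=0 j=1: A[i]=3<=B[j]=5 take 3, i++

i=1, j=1, merged so far=[1, 3]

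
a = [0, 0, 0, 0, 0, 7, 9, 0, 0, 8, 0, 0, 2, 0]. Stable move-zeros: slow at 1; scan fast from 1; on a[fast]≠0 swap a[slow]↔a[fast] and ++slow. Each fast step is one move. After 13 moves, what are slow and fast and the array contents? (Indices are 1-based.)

slow=5, fast=14, a=[7, 9, 8, 2, 0, 0, 0, 0, 0, 0, 0, 0, 0, 0]

(s=1,f=1) a[fast]=0 → fast++
(s=1,f=2) a[fast]=0 → fast++
(s=1,f=3) a[fast]=0 → fast++
(s=1,f=4) a[fast]=0 → fast++
(s=1,f=5) a[fast]=0 → fast++
(s=1,f=6) a[fast]=7≠0 swap→a[1]=7 → slow++,fast++
(s=2,f=7) a[fast]=9≠0 swap→a[2]=9 → slow++,fast++
(s=3,f=8) a[fast]=0 → fast++
(s=3,f=9) a[fast]=0 → fast++
(s=3,f=10) a[fast]=8≠0 swap→a[3]=8 → slow++,fast++
(s=4,f=11) a[fast]=0 → fast++
(s=4,f=12) a[fast]=0 → fast++
(s=4,f=13) a[fast]=2≠0 swap→a[4]=2 → slow++,fast++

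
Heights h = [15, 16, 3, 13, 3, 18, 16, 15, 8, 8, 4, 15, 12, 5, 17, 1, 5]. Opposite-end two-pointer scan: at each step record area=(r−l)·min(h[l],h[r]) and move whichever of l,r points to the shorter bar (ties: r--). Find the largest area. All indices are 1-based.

max area = 210

[1,17] min(15,5)*16=80 best=80 * → r--
[1,16] min(15,1)*15=15 best=80 → r--
[1,15] min(15,17)*14=210 best=210 * → l++
[2,15] min(16,17)*13=208 best=210 → l++
[3,15] min(3,17)*12=36 best=210 → l++
[4,15] min(13,17)*11=143 best=210 → l++
[5,15] min(3,17)*10=30 best=210 → l++
[6,15] min(18,17)*9=153 best=210 → r--
[6,14] min(18,5)*8=40 best=210 → r--
[6,13] min(18,12)*7=84 best=210 → r--
[6,12] min(18,15)*6=90 best=210 → r--
[6,11] min(18,4)*5=20 best=210 → r--
[6,10] min(18,8)*4=32 best=210 → r--
[6,9] min(18,8)*3=24 best=210 → r--
[6,8] min(18,15)*2=30 best=210 → r--
[6,7] min(18,16)*1=16 best=210 → r--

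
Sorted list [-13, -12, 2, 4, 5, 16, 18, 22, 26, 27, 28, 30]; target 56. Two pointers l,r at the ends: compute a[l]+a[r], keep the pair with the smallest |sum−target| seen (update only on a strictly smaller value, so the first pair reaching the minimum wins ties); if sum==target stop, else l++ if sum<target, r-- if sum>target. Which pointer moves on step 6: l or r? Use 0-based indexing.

l

[0,11] -13+30=17 d=39 * → l++
[1,11] -12+30=18 d=38 * → l++
[2,11] 2+30=32 d=24 * → l++
[3,11] 4+30=34 d=22 * → l++
[4,11] 5+30=35 d=21 * → l++
[5,11] 16+30=46 d=10 * → l++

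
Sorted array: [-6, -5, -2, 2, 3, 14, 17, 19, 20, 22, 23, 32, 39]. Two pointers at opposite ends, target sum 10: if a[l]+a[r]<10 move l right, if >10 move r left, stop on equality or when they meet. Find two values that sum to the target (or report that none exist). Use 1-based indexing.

[1,13] -6+39=33 >10 → r--
[1,12] -6+32=26 >10 → r--
[1,11] -6+23=17 >10 → r--
[1,10] -6+22=16 >10 → r--
[1,9] -6+20=14 >10 → r--
[1,8] -6+19=13 >10 → r--
[1,7] -6+17=11 >10 → r--
[1,6] -6+14=8 <10 → l++
[2,6] -5+14=9 <10 → l++
[3,6] -2+14=12 >10 → r--
[3,5] -2+3=1 <10 → l++
[4,5] 2+3=5 <10 → l++

no pair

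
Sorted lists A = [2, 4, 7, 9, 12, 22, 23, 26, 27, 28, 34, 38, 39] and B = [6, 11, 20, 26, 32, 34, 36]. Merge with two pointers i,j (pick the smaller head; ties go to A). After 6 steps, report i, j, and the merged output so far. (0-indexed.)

i=4, j=2, merged so far=[2, 4, 6, 7, 9, 11]

[i=0,j=0] A[i]=2<=B[j]=6 take 2 → i++
[i=1,j=0] A[i]=4<=B[j]=6 take 4 → i++
[i=2,j=0] A[i]=7>B[j]=6 take 6 → j++
[i=2,j=1] A[i]=7<=B[j]=11 take 7 → i++
[i=3,j=1] A[i]=9<=B[j]=11 take 9 → i++
[i=4,j=1] A[i]=12>B[j]=11 take 11 → j++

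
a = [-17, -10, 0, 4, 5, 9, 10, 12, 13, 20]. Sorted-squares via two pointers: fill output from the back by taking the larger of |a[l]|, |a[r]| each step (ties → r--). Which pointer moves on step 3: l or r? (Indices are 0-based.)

r

[0,9] |-17|<=|20| out[9]=400 → r--
[0,8] |-17|>|13| out[8]=289 → l++
[1,8] |-10|<=|13| out[7]=169 → r--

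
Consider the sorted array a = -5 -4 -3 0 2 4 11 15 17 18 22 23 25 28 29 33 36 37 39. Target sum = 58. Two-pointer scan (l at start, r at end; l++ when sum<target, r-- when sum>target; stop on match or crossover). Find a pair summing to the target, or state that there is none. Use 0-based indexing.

(22, 36)

[0,18] -5+39=34 <58 → l++
[1,18] -4+39=35 <58 → l++
[2,18] -3+39=36 <58 → l++
[3,18] 0+39=39 <58 → l++
[4,18] 2+39=41 <58 → l++
[5,18] 4+39=43 <58 → l++
[6,18] 11+39=50 <58 → l++
[7,18] 15+39=54 <58 → l++
[8,18] 17+39=56 <58 → l++
[9,18] 18+39=57 <58 → l++
[10,18] 22+39=61 >58 → r--
[10,17] 22+37=59 >58 → r--
[10,16] 22+36=58 → found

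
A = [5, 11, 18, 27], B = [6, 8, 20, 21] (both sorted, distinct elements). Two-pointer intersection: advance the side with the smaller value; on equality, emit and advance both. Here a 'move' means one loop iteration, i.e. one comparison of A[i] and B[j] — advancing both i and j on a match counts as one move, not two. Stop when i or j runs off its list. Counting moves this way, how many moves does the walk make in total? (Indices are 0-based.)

7 moves

i=0 j=0: 5<6, i++
i=1 j=0: 11>6, j++
i=1 j=1: 11>8, j++
i=1 j=2: 11<20, i++
i=2 j=2: 18<20, i++
i=3 j=2: 27>20, j++
i=3 j=3: 27>21, j++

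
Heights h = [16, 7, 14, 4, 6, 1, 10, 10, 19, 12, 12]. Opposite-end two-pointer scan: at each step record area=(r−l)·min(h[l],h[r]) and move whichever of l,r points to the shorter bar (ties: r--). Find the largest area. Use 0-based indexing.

max area = 128

l=0 r=10: min(16,12)*10=120 best=120 *, r--
l=0 r=9: min(16,12)*9=108 best=120, r--
l=0 r=8: min(16,19)*8=128 best=128 *, l++
l=1 r=8: min(7,19)*7=49 best=128, l++
l=2 r=8: min(14,19)*6=84 best=128, l++
l=3 r=8: min(4,19)*5=20 best=128, l++
l=4 r=8: min(6,19)*4=24 best=128, l++
l=5 r=8: min(1,19)*3=3 best=128, l++
l=6 r=8: min(10,19)*2=20 best=128, l++
l=7 r=8: min(10,19)*1=10 best=128, l++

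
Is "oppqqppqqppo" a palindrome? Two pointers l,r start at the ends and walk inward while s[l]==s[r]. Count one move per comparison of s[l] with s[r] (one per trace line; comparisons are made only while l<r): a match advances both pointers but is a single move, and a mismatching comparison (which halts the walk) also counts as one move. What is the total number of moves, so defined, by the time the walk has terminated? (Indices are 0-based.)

[0,11] 'o'=='o' → l++,r--
[1,10] 'p'=='p' → l++,r--
[2,9] 'p'=='p' → l++,r--
[3,8] 'q'=='q' → l++,r--
[4,7] 'q'=='q' → l++,r--
[5,6] 'p'=='p' → l++,r--

6 moves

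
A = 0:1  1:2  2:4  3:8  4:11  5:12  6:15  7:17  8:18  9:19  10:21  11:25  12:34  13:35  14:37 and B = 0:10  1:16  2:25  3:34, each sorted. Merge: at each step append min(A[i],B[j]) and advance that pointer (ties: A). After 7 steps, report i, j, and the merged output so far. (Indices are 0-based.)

[i=0,j=0] A[i]=1<=B[j]=10 take 1 → i++
[i=1,j=0] A[i]=2<=B[j]=10 take 2 → i++
[i=2,j=0] A[i]=4<=B[j]=10 take 4 → i++
[i=3,j=0] A[i]=8<=B[j]=10 take 8 → i++
[i=4,j=0] A[i]=11>B[j]=10 take 10 → j++
[i=4,j=1] A[i]=11<=B[j]=16 take 11 → i++
[i=5,j=1] A[i]=12<=B[j]=16 take 12 → i++

i=6, j=1, merged so far=[1, 2, 4, 8, 10, 11, 12]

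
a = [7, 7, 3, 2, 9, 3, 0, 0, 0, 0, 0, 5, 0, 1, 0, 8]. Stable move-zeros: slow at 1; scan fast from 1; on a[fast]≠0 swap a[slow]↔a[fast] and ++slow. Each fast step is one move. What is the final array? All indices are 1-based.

slow=1 fast=1: a[fast]=7≠0 swap→a[1]=7, slow++,fast++
slow=2 fast=2: a[fast]=7≠0 swap→a[2]=7, slow++,fast++
slow=3 fast=3: a[fast]=3≠0 swap→a[3]=3, slow++,fast++
slow=4 fast=4: a[fast]=2≠0 swap→a[4]=2, slow++,fast++
slow=5 fast=5: a[fast]=9≠0 swap→a[5]=9, slow++,fast++
slow=6 fast=6: a[fast]=3≠0 swap→a[6]=3, slow++,fast++
slow=7 fast=7: a[fast]=0, fast++
slow=7 fast=8: a[fast]=0, fast++
slow=7 fast=9: a[fast]=0, fast++
slow=7 fast=10: a[fast]=0, fast++
slow=7 fast=11: a[fast]=0, fast++
slow=7 fast=12: a[fast]=5≠0 swap→a[7]=5, slow++,fast++
slow=8 fast=13: a[fast]=0, fast++
slow=8 fast=14: a[fast]=1≠0 swap→a[8]=1, slow++,fast++
slow=9 fast=15: a[fast]=0, fast++
slow=9 fast=16: a[fast]=8≠0 swap→a[9]=8, slow++,fast++

[7, 7, 3, 2, 9, 3, 5, 1, 8, 0, 0, 0, 0, 0, 0, 0]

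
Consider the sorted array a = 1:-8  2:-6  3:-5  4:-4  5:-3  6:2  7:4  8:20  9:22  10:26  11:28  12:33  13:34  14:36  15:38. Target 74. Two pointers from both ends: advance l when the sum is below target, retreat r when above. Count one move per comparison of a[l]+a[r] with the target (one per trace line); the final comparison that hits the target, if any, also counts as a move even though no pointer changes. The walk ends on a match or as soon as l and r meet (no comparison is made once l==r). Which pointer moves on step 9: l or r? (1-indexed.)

[1,15] -8+38=30 <74 → l++
[2,15] -6+38=32 <74 → l++
[3,15] -5+38=33 <74 → l++
[4,15] -4+38=34 <74 → l++
[5,15] -3+38=35 <74 → l++
[6,15] 2+38=40 <74 → l++
[7,15] 4+38=42 <74 → l++
[8,15] 20+38=58 <74 → l++
[9,15] 22+38=60 <74 → l++

l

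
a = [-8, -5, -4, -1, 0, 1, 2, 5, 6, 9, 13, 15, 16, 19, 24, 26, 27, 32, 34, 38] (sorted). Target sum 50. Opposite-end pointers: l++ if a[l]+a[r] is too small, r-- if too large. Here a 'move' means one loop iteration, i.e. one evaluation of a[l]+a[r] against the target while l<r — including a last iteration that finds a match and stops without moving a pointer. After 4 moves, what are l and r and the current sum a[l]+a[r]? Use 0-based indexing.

l=4, r=19, sum=38

l=0 r=19: -8+38=30 <50, l++
l=1 r=19: -5+38=33 <50, l++
l=2 r=19: -4+38=34 <50, l++
l=3 r=19: -1+38=37 <50, l++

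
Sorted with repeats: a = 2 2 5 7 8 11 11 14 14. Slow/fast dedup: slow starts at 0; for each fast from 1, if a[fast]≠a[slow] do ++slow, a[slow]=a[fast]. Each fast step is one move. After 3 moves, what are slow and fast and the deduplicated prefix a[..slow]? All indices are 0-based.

slow=2, fast=4, prefix=[2, 5, 7]

slow=0 fast=1: a[fast]=2=a[slow] dup, fast++
slow=0 fast=2: a[fast]=5≠a[slow]=2 write a[1]=5, slow++,fast++
slow=1 fast=3: a[fast]=7≠a[slow]=5 write a[2]=7, slow++,fast++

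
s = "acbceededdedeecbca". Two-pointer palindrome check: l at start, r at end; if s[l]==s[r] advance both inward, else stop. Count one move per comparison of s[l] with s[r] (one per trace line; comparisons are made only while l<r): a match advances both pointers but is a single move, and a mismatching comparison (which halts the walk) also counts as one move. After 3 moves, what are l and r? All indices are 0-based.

l=3, r=14

[0,17] 'a'=='a' → l++,r--
[1,16] 'c'=='c' → l++,r--
[2,15] 'b'=='b' → l++,r--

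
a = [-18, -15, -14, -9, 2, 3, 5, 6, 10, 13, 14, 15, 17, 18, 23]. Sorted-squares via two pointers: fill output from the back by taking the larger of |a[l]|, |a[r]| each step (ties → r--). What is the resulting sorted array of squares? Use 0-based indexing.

l=0 r=14: |-18|<=|23| out[14]=529, r--
l=0 r=13: |-18|<=|18| out[13]=324, r--
l=0 r=12: |-18|>|17| out[12]=324, l++
l=1 r=12: |-15|<=|17| out[11]=289, r--
l=1 r=11: |-15|<=|15| out[10]=225, r--
l=1 r=10: |-15|>|14| out[9]=225, l++
l=2 r=10: |-14|<=|14| out[8]=196, r--
l=2 r=9: |-14|>|13| out[7]=196, l++
l=3 r=9: |-9|<=|13| out[6]=169, r--
l=3 r=8: |-9|<=|10| out[5]=100, r--
l=3 r=7: |-9|>|6| out[4]=81, l++
l=4 r=7: |2|<=|6| out[3]=36, r--
l=4 r=6: |2|<=|5| out[2]=25, r--
l=4 r=5: |2|<=|3| out[1]=9, r--
l=4 r=4: |2|<=|2| out[0]=4, r--

[4, 9, 25, 36, 81, 100, 169, 196, 196, 225, 225, 289, 324, 324, 529]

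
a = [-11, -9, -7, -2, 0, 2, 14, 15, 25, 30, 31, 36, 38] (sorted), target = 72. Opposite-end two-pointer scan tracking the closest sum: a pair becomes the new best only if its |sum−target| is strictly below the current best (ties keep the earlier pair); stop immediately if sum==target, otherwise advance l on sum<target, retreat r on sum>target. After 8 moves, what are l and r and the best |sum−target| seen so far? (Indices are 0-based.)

l=8, r=12, best |Δ|=19

l=0 r=12: -11+38=27 d=45 *, l++
l=1 r=12: -9+38=29 d=43 *, l++
l=2 r=12: -7+38=31 d=41 *, l++
l=3 r=12: -2+38=36 d=36 *, l++
l=4 r=12: 0+38=38 d=34 *, l++
l=5 r=12: 2+38=40 d=32 *, l++
l=6 r=12: 14+38=52 d=20 *, l++
l=7 r=12: 15+38=53 d=19 *, l++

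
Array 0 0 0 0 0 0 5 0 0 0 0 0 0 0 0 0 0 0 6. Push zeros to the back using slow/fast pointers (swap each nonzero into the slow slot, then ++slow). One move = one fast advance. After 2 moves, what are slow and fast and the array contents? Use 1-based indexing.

(s=1,f=1) a[fast]=0 → fast++
(s=1,f=2) a[fast]=0 → fast++

slow=1, fast=3, a=[0, 0, 0, 0, 0, 0, 5, 0, 0, 0, 0, 0, 0, 0, 0, 0, 0, 0, 6]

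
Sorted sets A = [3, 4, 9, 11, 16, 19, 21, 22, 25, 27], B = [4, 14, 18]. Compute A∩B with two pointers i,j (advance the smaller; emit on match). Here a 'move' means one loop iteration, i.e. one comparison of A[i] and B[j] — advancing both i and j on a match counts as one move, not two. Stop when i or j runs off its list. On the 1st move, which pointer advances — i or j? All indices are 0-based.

[i=0,j=0] 3<4 → i++

i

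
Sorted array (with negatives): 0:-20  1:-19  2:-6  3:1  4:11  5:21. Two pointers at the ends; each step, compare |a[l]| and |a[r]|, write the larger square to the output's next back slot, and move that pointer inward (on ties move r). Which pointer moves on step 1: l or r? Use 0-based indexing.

l=0 r=5: |-20|<=|21| out[5]=441, r--

r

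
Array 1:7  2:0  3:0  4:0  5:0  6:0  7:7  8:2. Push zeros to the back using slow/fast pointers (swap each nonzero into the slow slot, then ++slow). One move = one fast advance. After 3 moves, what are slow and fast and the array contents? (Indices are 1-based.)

slow=2, fast=4, a=[7, 0, 0, 0, 0, 0, 7, 2]

slow=1 fast=1: a[fast]=7≠0 swap→a[1]=7, slow++,fast++
slow=2 fast=2: a[fast]=0, fast++
slow=2 fast=3: a[fast]=0, fast++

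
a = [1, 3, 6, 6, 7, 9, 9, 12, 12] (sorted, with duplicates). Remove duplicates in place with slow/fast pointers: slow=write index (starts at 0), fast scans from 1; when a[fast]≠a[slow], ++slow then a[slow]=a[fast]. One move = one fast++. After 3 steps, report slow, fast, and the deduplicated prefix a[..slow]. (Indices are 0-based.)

slow=0 fast=1: a[fast]=3≠a[slow]=1 write a[1]=3, slow++,fast++
slow=1 fast=2: a[fast]=6≠a[slow]=3 write a[2]=6, slow++,fast++
slow=2 fast=3: a[fast]=6=a[slow] dup, fast++

slow=2, fast=4, prefix=[1, 3, 6]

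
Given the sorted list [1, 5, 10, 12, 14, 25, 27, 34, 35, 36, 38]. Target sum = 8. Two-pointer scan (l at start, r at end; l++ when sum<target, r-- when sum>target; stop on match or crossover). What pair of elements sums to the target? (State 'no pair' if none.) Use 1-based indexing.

l=1 r=11: 1+38=39 >8, r--
l=1 r=10: 1+36=37 >8, r--
l=1 r=9: 1+35=36 >8, r--
l=1 r=8: 1+34=35 >8, r--
l=1 r=7: 1+27=28 >8, r--
l=1 r=6: 1+25=26 >8, r--
l=1 r=5: 1+14=15 >8, r--
l=1 r=4: 1+12=13 >8, r--
l=1 r=3: 1+10=11 >8, r--
l=1 r=2: 1+5=6 <8, l++

no pair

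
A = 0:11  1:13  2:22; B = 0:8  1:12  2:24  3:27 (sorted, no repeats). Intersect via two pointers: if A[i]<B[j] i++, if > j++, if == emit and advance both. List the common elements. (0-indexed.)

intersection = []

[i=0,j=0] 11>8 → j++
[i=0,j=1] 11<12 → i++
[i=1,j=1] 13>12 → j++
[i=1,j=2] 13<24 → i++
[i=2,j=2] 22<24 → i++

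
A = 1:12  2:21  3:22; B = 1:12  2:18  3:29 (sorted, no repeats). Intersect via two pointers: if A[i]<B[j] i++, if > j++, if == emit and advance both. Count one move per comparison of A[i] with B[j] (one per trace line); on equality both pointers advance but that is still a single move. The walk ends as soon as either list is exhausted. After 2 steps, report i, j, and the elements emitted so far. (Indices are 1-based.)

[i=1,j=1] 12==12 emit → i++,j++
[i=2,j=2] 21>18 → j++

i=2, j=3, emitted=[12]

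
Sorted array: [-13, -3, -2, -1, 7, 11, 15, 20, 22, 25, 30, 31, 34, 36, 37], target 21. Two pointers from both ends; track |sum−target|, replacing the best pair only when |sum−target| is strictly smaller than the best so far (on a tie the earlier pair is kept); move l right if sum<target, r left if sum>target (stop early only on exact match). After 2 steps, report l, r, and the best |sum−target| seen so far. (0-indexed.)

l=0, r=12, best |Δ|=2

l=0 r=14: -13+37=24 d=3 *, r--
l=0 r=13: -13+36=23 d=2 *, r--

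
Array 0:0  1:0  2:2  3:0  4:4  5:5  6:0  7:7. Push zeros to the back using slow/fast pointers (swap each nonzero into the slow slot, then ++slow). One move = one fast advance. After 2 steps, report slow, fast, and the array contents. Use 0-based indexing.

slow=0, fast=2, a=[0, 0, 2, 0, 4, 5, 0, 7]

slow=0 fast=0: a[fast]=0, fast++
slow=0 fast=1: a[fast]=0, fast++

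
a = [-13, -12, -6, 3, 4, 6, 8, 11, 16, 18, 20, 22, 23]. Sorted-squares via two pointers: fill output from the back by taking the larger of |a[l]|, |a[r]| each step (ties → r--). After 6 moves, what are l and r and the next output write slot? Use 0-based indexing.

[0,12] |-13|<=|23| out[12]=529 → r--
[0,11] |-13|<=|22| out[11]=484 → r--
[0,10] |-13|<=|20| out[10]=400 → r--
[0,9] |-13|<=|18| out[9]=324 → r--
[0,8] |-13|<=|16| out[8]=256 → r--
[0,7] |-13|>|11| out[7]=169 → l++

l=1, r=7, next write slot=6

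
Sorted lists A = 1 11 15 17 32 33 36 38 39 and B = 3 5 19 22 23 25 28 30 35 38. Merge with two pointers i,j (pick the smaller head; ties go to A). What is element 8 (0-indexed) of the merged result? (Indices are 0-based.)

merged[8] = 23

i=0 j=0: A[i]=1<=B[j]=3 take 1, i++
i=1 j=0: A[i]=11>B[j]=3 take 3, j++
i=1 j=1: A[i]=11>B[j]=5 take 5, j++
i=1 j=2: A[i]=11<=B[j]=19 take 11, i++
i=2 j=2: A[i]=15<=B[j]=19 take 15, i++
i=3 j=2: A[i]=17<=B[j]=19 take 17, i++
i=4 j=2: A[i]=32>B[j]=19 take 19, j++
i=4 j=3: A[i]=32>B[j]=22 take 22, j++
i=4 j=4: A[i]=32>B[j]=23 take 23, j++
i=4 j=5: A[i]=32>B[j]=25 take 25, j++
i=4 j=6: A[i]=32>B[j]=28 take 28, j++
i=4 j=7: A[i]=32>B[j]=30 take 30, j++
i=4 j=8: A[i]=32<=B[j]=35 take 32, i++
i=5 j=8: A[i]=33<=B[j]=35 take 33, i++
i=6 j=8: A[i]=36>B[j]=35 take 35, j++
i=6 j=9: A[i]=36<=B[j]=38 take 36, i++
i=7 j=9: A[i]=38<=B[j]=38 take 38, i++
i=8 j=9: A[i]=39>B[j]=38 take 38, j++
i=8 j=10: B done, take A[i]=39, i++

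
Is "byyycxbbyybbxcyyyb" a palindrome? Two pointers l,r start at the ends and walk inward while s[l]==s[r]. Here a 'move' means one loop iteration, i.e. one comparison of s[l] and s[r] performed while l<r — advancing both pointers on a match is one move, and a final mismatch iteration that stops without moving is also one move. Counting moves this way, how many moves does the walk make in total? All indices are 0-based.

l=0 r=17: 'b'=='b', l++,r--
l=1 r=16: 'y'=='y', l++,r--
l=2 r=15: 'y'=='y', l++,r--
l=3 r=14: 'y'=='y', l++,r--
l=4 r=13: 'c'=='c', l++,r--
l=5 r=12: 'x'=='x', l++,r--
l=6 r=11: 'b'=='b', l++,r--
l=7 r=10: 'b'=='b', l++,r--
l=8 r=9: 'y'=='y', l++,r--

9 moves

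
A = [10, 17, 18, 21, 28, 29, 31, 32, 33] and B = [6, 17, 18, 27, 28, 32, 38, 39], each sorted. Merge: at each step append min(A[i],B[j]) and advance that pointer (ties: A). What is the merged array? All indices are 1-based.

[6, 10, 17, 17, 18, 18, 21, 27, 28, 28, 29, 31, 32, 32, 33, 38, 39]

[i=1,j=1] A[i]=10>B[j]=6 take 6 → j++
[i=1,j=2] A[i]=10<=B[j]=17 take 10 → i++
[i=2,j=2] A[i]=17<=B[j]=17 take 17 → i++
[i=3,j=2] A[i]=18>B[j]=17 take 17 → j++
[i=3,j=3] A[i]=18<=B[j]=18 take 18 → i++
[i=4,j=3] A[i]=21>B[j]=18 take 18 → j++
[i=4,j=4] A[i]=21<=B[j]=27 take 21 → i++
[i=5,j=4] A[i]=28>B[j]=27 take 27 → j++
[i=5,j=5] A[i]=28<=B[j]=28 take 28 → i++
[i=6,j=5] A[i]=29>B[j]=28 take 28 → j++
[i=6,j=6] A[i]=29<=B[j]=32 take 29 → i++
[i=7,j=6] A[i]=31<=B[j]=32 take 31 → i++
[i=8,j=6] A[i]=32<=B[j]=32 take 32 → i++
[i=9,j=6] A[i]=33>B[j]=32 take 32 → j++
[i=9,j=7] A[i]=33<=B[j]=38 take 33 → i++
[i=10,j=7] A done, take B[j]=38 → j++
[i=10,j=8] A done, take B[j]=39 → j++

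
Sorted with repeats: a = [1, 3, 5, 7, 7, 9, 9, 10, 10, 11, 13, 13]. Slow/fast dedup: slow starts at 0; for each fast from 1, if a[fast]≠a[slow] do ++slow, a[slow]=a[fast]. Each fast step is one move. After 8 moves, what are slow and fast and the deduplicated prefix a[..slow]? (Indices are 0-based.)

slow=5, fast=9, prefix=[1, 3, 5, 7, 9, 10]

(s=0,f=1) a[fast]=3≠a[slow]=1 write a[1]=3 → slow++,fast++
(s=1,f=2) a[fast]=5≠a[slow]=3 write a[2]=5 → slow++,fast++
(s=2,f=3) a[fast]=7≠a[slow]=5 write a[3]=7 → slow++,fast++
(s=3,f=4) a[fast]=7=a[slow] dup → fast++
(s=3,f=5) a[fast]=9≠a[slow]=7 write a[4]=9 → slow++,fast++
(s=4,f=6) a[fast]=9=a[slow] dup → fast++
(s=4,f=7) a[fast]=10≠a[slow]=9 write a[5]=10 → slow++,fast++
(s=5,f=8) a[fast]=10=a[slow] dup → fast++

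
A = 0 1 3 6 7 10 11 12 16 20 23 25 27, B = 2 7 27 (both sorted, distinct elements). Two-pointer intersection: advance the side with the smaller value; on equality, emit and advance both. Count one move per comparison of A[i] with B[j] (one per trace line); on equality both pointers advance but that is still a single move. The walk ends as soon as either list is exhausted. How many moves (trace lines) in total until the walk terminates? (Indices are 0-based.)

i=0 j=0: 0<2, i++
i=1 j=0: 1<2, i++
i=2 j=0: 3>2, j++
i=2 j=1: 3<7, i++
i=3 j=1: 6<7, i++
i=4 j=1: 7==7 emit, i++,j++
i=5 j=2: 10<27, i++
i=6 j=2: 11<27, i++
i=7 j=2: 12<27, i++
i=8 j=2: 16<27, i++
i=9 j=2: 20<27, i++
i=10 j=2: 23<27, i++
i=11 j=2: 25<27, i++
i=12 j=2: 27==27 emit, i++,j++

14 moves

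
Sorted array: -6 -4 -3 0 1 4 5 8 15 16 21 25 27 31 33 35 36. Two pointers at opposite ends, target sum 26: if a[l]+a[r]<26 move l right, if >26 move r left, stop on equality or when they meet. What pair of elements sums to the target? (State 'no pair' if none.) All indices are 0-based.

[0,16] -6+36=30 >26 → r--
[0,15] -6+35=29 >26 → r--
[0,14] -6+33=27 >26 → r--
[0,13] -6+31=25 <26 → l++
[1,13] -4+31=27 >26 → r--
[1,12] -4+27=23 <26 → l++
[2,12] -3+27=24 <26 → l++
[3,12] 0+27=27 >26 → r--
[3,11] 0+25=25 <26 → l++
[4,11] 1+25=26 → found

(1, 25)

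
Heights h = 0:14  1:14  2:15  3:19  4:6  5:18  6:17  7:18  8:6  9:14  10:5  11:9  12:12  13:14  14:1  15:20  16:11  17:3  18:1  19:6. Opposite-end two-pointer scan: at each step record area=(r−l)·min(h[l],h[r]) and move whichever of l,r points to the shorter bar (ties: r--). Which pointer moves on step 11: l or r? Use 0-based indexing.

l

l=0 r=19: min(14,6)*19=114 best=114 *, r--
l=0 r=18: min(14,1)*18=18 best=114, r--
l=0 r=17: min(14,3)*17=51 best=114, r--
l=0 r=16: min(14,11)*16=176 best=176 *, r--
l=0 r=15: min(14,20)*15=210 best=210 *, l++
l=1 r=15: min(14,20)*14=196 best=210, l++
l=2 r=15: min(15,20)*13=195 best=210, l++
l=3 r=15: min(19,20)*12=228 best=228 *, l++
l=4 r=15: min(6,20)*11=66 best=228, l++
l=5 r=15: min(18,20)*10=180 best=228, l++
l=6 r=15: min(17,20)*9=153 best=228, l++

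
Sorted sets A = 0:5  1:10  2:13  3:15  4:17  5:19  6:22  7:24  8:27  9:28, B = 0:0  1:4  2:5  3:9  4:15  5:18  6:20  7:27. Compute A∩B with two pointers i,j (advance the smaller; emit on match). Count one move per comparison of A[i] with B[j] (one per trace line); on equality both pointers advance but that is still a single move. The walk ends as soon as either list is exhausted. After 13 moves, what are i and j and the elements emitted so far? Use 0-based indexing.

i=8, j=7, emitted=[5, 15]

[i=0,j=0] 5>0 → j++
[i=0,j=1] 5>4 → j++
[i=0,j=2] 5==5 emit → i++,j++
[i=1,j=3] 10>9 → j++
[i=1,j=4] 10<15 → i++
[i=2,j=4] 13<15 → i++
[i=3,j=4] 15==15 emit → i++,j++
[i=4,j=5] 17<18 → i++
[i=5,j=5] 19>18 → j++
[i=5,j=6] 19<20 → i++
[i=6,j=6] 22>20 → j++
[i=6,j=7] 22<27 → i++
[i=7,j=7] 24<27 → i++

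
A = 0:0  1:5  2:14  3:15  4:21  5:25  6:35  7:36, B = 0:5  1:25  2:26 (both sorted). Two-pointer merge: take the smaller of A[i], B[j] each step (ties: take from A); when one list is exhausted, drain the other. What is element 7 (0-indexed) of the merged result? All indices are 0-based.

i=0 j=0: A[i]=0<=B[j]=5 take 0, i++
i=1 j=0: A[i]=5<=B[j]=5 take 5, i++
i=2 j=0: A[i]=14>B[j]=5 take 5, j++
i=2 j=1: A[i]=14<=B[j]=25 take 14, i++
i=3 j=1: A[i]=15<=B[j]=25 take 15, i++
i=4 j=1: A[i]=21<=B[j]=25 take 21, i++
i=5 j=1: A[i]=25<=B[j]=25 take 25, i++
i=6 j=1: A[i]=35>B[j]=25 take 25, j++
i=6 j=2: A[i]=35>B[j]=26 take 26, j++
i=6 j=3: B done, take A[i]=35, i++
i=7 j=3: B done, take A[i]=36, i++

merged[7] = 25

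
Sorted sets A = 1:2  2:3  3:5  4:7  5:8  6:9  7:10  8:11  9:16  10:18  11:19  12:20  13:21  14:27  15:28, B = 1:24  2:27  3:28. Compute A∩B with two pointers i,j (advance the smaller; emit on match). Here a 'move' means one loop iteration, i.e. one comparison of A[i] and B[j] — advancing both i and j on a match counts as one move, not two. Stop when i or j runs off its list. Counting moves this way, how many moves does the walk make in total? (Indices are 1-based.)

16 moves

i=1 j=1: 2<24, i++
i=2 j=1: 3<24, i++
i=3 j=1: 5<24, i++
i=4 j=1: 7<24, i++
i=5 j=1: 8<24, i++
i=6 j=1: 9<24, i++
i=7 j=1: 10<24, i++
i=8 j=1: 11<24, i++
i=9 j=1: 16<24, i++
i=10 j=1: 18<24, i++
i=11 j=1: 19<24, i++
i=12 j=1: 20<24, i++
i=13 j=1: 21<24, i++
i=14 j=1: 27>24, j++
i=14 j=2: 27==27 emit, i++,j++
i=15 j=3: 28==28 emit, i++,j++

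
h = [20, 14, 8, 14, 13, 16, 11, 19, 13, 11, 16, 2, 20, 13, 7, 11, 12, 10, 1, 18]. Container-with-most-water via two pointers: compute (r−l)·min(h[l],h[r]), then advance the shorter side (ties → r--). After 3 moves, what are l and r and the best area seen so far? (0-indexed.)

l=0, r=16, best area=342

[0,19] min(20,18)*19=342 best=342 * → r--
[0,18] min(20,1)*18=18 best=342 → r--
[0,17] min(20,10)*17=170 best=342 → r--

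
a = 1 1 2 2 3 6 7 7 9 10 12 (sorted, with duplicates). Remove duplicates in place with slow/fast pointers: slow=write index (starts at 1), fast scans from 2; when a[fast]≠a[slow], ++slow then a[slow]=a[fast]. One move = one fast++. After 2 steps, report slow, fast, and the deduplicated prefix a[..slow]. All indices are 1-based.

slow=2, fast=4, prefix=[1, 2]

slow=1 fast=2: a[fast]=1=a[slow] dup, fast++
slow=1 fast=3: a[fast]=2≠a[slow]=1 write a[2]=2, slow++,fast++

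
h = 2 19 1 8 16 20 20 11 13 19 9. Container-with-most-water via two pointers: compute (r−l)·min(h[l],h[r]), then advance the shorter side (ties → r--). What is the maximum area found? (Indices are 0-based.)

l=0 r=10: min(2,9)*10=20 best=20 *, l++
l=1 r=10: min(19,9)*9=81 best=81 *, r--
l=1 r=9: min(19,19)*8=152 best=152 *, r--
l=1 r=8: min(19,13)*7=91 best=152, r--
l=1 r=7: min(19,11)*6=66 best=152, r--
l=1 r=6: min(19,20)*5=95 best=152, l++
l=2 r=6: min(1,20)*4=4 best=152, l++
l=3 r=6: min(8,20)*3=24 best=152, l++
l=4 r=6: min(16,20)*2=32 best=152, l++
l=5 r=6: min(20,20)*1=20 best=152, r--

max area = 152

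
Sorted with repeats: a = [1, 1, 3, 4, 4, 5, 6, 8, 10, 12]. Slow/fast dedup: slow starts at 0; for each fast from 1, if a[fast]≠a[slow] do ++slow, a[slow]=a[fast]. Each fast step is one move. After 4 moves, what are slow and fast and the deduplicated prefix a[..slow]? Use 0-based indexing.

(s=0,f=1) a[fast]=1=a[slow] dup → fast++
(s=0,f=2) a[fast]=3≠a[slow]=1 write a[1]=3 → slow++,fast++
(s=1,f=3) a[fast]=4≠a[slow]=3 write a[2]=4 → slow++,fast++
(s=2,f=4) a[fast]=4=a[slow] dup → fast++

slow=2, fast=5, prefix=[1, 3, 4]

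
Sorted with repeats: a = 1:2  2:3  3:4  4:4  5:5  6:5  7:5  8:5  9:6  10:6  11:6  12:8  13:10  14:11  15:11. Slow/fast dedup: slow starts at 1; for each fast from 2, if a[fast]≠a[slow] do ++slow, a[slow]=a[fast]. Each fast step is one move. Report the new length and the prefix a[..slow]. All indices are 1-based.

(s=1,f=2) a[fast]=3≠a[slow]=2 write a[2]=3 → slow++,fast++
(s=2,f=3) a[fast]=4≠a[slow]=3 write a[3]=4 → slow++,fast++
(s=3,f=4) a[fast]=4=a[slow] dup → fast++
(s=3,f=5) a[fast]=5≠a[slow]=4 write a[4]=5 → slow++,fast++
(s=4,f=6) a[fast]=5=a[slow] dup → fast++
(s=4,f=7) a[fast]=5=a[slow] dup → fast++
(s=4,f=8) a[fast]=5=a[slow] dup → fast++
(s=4,f=9) a[fast]=6≠a[slow]=5 write a[5]=6 → slow++,fast++
(s=5,f=10) a[fast]=6=a[slow] dup → fast++
(s=5,f=11) a[fast]=6=a[slow] dup → fast++
(s=5,f=12) a[fast]=8≠a[slow]=6 write a[6]=8 → slow++,fast++
(s=6,f=13) a[fast]=10≠a[slow]=8 write a[7]=10 → slow++,fast++
(s=7,f=14) a[fast]=11≠a[slow]=10 write a[8]=11 → slow++,fast++
(s=8,f=15) a[fast]=11=a[slow] dup → fast++

length 8; prefix = [2, 3, 4, 5, 6, 8, 10, 11]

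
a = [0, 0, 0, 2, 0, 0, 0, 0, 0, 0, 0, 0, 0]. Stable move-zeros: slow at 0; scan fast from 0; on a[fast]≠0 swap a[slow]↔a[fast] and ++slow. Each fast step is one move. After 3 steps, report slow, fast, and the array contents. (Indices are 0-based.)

slow=0, fast=3, a=[0, 0, 0, 2, 0, 0, 0, 0, 0, 0, 0, 0, 0]

(s=0,f=0) a[fast]=0 → fast++
(s=0,f=1) a[fast]=0 → fast++
(s=0,f=2) a[fast]=0 → fast++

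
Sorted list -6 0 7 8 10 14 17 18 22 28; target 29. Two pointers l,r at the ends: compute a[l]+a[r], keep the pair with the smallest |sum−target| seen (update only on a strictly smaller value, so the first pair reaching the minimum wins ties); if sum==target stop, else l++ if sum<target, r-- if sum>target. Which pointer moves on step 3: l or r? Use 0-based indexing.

r

l=0 r=9: -6+28=22 d=7 *, l++
l=1 r=9: 0+28=28 d=1 *, l++
l=2 r=9: 7+28=35 d=6, r--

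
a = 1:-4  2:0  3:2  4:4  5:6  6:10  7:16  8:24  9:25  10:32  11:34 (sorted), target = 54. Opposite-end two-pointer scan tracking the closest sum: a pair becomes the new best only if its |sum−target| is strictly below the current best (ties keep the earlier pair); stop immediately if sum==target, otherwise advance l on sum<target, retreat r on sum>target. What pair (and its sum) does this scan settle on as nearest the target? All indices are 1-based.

pair (24, 32) with sum 56 (|Δ|=2)

[1,11] -4+34=30 d=24 * → l++
[2,11] 0+34=34 d=20 * → l++
[3,11] 2+34=36 d=18 * → l++
[4,11] 4+34=38 d=16 * → l++
[5,11] 6+34=40 d=14 * → l++
[6,11] 10+34=44 d=10 * → l++
[7,11] 16+34=50 d=4 * → l++
[8,11] 24+34=58 d=4 → r--
[8,10] 24+32=56 d=2 * → r--
[8,9] 24+25=49 d=5 → l++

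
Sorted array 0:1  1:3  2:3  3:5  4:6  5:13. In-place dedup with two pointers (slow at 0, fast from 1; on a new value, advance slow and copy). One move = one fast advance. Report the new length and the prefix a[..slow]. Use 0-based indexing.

length 5; prefix = [1, 3, 5, 6, 13]

(s=0,f=1) a[fast]=3≠a[slow]=1 write a[1]=3 → slow++,fast++
(s=1,f=2) a[fast]=3=a[slow] dup → fast++
(s=1,f=3) a[fast]=5≠a[slow]=3 write a[2]=5 → slow++,fast++
(s=2,f=4) a[fast]=6≠a[slow]=5 write a[3]=6 → slow++,fast++
(s=3,f=5) a[fast]=13≠a[slow]=6 write a[4]=13 → slow++,fast++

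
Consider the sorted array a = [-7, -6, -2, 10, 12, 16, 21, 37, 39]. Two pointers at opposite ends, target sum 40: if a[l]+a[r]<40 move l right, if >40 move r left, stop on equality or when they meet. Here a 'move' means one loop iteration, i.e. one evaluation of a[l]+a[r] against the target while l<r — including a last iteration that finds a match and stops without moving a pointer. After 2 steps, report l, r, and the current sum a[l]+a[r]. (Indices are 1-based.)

[1,9] -7+39=32 <40 → l++
[2,9] -6+39=33 <40 → l++

l=3, r=9, sum=37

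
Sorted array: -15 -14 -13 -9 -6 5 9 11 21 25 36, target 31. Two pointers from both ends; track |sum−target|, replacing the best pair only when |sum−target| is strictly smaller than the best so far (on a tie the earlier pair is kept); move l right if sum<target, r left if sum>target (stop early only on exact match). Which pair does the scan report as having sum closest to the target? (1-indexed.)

pair (-6, 36) with sum 30 (|Δ|=1)

l=1 r=11: -15+36=21 d=10 *, l++
l=2 r=11: -14+36=22 d=9 *, l++
l=3 r=11: -13+36=23 d=8 *, l++
l=4 r=11: -9+36=27 d=4 *, l++
l=5 r=11: -6+36=30 d=1 *, l++
l=6 r=11: 5+36=41 d=10, r--
l=6 r=10: 5+25=30 d=1, l++
l=7 r=10: 9+25=34 d=3, r--
l=7 r=9: 9+21=30 d=1, l++
l=8 r=9: 11+21=32 d=1, r--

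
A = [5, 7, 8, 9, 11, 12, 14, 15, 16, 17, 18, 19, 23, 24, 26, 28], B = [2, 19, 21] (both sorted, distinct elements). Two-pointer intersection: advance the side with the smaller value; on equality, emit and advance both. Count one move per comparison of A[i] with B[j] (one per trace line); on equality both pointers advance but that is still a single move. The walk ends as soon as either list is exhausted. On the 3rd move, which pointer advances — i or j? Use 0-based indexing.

i

i=0 j=0: 5>2, j++
i=0 j=1: 5<19, i++
i=1 j=1: 7<19, i++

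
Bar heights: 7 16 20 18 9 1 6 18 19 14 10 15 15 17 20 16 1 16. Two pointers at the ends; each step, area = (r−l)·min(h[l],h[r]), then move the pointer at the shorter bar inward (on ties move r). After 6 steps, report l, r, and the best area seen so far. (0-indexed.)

l=2, r=13, best area=256

[0,17] min(7,16)*17=119 best=119 * → l++
[1,17] min(16,16)*16=256 best=256 * → r--
[1,16] min(16,1)*15=15 best=256 → r--
[1,15] min(16,16)*14=224 best=256 → r--
[1,14] min(16,20)*13=208 best=256 → l++
[2,14] min(20,20)*12=240 best=256 → r--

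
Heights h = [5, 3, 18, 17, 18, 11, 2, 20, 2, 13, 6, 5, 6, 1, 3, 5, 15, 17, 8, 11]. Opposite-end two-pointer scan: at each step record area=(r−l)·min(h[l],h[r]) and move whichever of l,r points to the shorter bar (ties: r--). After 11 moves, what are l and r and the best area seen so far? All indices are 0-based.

l=0 r=19: min(5,11)*19=95 best=95 *, l++
l=1 r=19: min(3,11)*18=54 best=95, l++
l=2 r=19: min(18,11)*17=187 best=187 *, r--
l=2 r=18: min(18,8)*16=128 best=187, r--
l=2 r=17: min(18,17)*15=255 best=255 *, r--
l=2 r=16: min(18,15)*14=210 best=255, r--
l=2 r=15: min(18,5)*13=65 best=255, r--
l=2 r=14: min(18,3)*12=36 best=255, r--
l=2 r=13: min(18,1)*11=11 best=255, r--
l=2 r=12: min(18,6)*10=60 best=255, r--
l=2 r=11: min(18,5)*9=45 best=255, r--

l=2, r=10, best area=255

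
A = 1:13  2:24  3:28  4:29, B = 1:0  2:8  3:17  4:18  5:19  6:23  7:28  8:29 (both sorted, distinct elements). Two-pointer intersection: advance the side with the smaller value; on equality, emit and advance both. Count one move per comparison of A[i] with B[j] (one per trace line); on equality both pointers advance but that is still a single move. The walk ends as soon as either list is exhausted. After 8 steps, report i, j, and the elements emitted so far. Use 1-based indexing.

[i=1,j=1] 13>0 → j++
[i=1,j=2] 13>8 → j++
[i=1,j=3] 13<17 → i++
[i=2,j=3] 24>17 → j++
[i=2,j=4] 24>18 → j++
[i=2,j=5] 24>19 → j++
[i=2,j=6] 24>23 → j++
[i=2,j=7] 24<28 → i++

i=3, j=7, emitted=[]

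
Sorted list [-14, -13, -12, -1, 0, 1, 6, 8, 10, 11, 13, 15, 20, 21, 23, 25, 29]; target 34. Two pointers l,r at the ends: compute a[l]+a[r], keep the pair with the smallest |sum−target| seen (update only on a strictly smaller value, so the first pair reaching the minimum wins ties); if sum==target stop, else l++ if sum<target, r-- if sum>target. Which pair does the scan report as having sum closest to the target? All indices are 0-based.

pair (11, 23) with sum 34 (|Δ|=0)

l=0 r=16: -14+29=15 d=19 *, l++
l=1 r=16: -13+29=16 d=18 *, l++
l=2 r=16: -12+29=17 d=17 *, l++
l=3 r=16: -1+29=28 d=6 *, l++
l=4 r=16: 0+29=29 d=5 *, l++
l=5 r=16: 1+29=30 d=4 *, l++
l=6 r=16: 6+29=35 d=1 *, r--
l=6 r=15: 6+25=31 d=3, l++
l=7 r=15: 8+25=33 d=1, l++
l=8 r=15: 10+25=35 d=1, r--
l=8 r=14: 10+23=33 d=1, l++
l=9 r=14: 11+23=34 d=0 *, stop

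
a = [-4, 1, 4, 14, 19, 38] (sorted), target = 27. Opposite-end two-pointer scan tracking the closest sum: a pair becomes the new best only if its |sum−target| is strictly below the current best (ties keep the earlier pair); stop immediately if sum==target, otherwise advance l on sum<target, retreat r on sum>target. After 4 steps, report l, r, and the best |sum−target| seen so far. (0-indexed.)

l=3, r=4, best |Δ|=4

[0,5] -4+38=34 d=7 * → r--
[0,4] -4+19=15 d=12 → l++
[1,4] 1+19=20 d=7 → l++
[2,4] 4+19=23 d=4 * → l++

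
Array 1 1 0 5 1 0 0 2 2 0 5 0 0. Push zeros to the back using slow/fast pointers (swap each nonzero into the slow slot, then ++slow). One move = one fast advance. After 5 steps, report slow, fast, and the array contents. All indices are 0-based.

slow=0 fast=0: a[fast]=1≠0 swap→a[0]=1, slow++,fast++
slow=1 fast=1: a[fast]=1≠0 swap→a[1]=1, slow++,fast++
slow=2 fast=2: a[fast]=0, fast++
slow=2 fast=3: a[fast]=5≠0 swap→a[2]=5, slow++,fast++
slow=3 fast=4: a[fast]=1≠0 swap→a[3]=1, slow++,fast++

slow=4, fast=5, a=[1, 1, 5, 1, 0, 0, 0, 2, 2, 0, 5, 0, 0]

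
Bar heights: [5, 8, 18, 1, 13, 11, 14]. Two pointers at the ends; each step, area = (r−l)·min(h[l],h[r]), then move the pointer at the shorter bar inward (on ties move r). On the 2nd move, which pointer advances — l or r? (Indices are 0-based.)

l=0 r=6: min(5,14)*6=30 best=30 *, l++
l=1 r=6: min(8,14)*5=40 best=40 *, l++

l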